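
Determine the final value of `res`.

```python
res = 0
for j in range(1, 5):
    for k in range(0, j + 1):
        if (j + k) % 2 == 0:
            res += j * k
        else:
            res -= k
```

j=1,k=0: odd sum, res = 0-0 = 0
j=1,k=1: even sum, res = 0+1 = 1
j=2,k=0: even sum, res = 1+0 = 1
j=2,k=1: odd sum, res = 1-1 = 0
j=2,k=2: even sum, res = 0+4 = 4
j=3,k=0: odd sum, res = 4-0 = 4
j=3,k=1: even sum, res = 4+3 = 7
j=3,k=2: odd sum, res = 7-2 = 5
j=3,k=3: even sum, res = 5+9 = 14
j=4,k=0: even sum, res = 14+0 = 14
j=4,k=1: odd sum, res = 14-1 = 13
j=4,k=2: even sum, res = 13+8 = 21
j=4,k=3: odd sum, res = 21-3 = 18
j=4,k=4: even sum, res = 18+16 = 34

34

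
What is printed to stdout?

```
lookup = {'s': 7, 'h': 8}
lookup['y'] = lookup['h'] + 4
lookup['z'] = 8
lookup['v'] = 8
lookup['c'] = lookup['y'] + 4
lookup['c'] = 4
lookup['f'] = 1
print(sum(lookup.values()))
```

lookup['y'] = lookup['h']+4 = 12 → {'s': 7, 'h': 8, 'y': 12}
lookup['z'] = 8 → {'s': 7, 'h': 8, 'y': 12, 'z': 8}
lookup['v'] = 8 → {'s': 7, 'h': 8, 'y': 12, 'z': 8, 'v': 8}
lookup['c'] = lookup['y']+4 = 16 → {'s': 7, 'h': 8, 'y': 12, 'z': 8, 'v': 8, 'c': 16}
lookup['c'] = 4 → {'s': 7, 'h': 8, 'y': 12, 'z': 8, 'v': 8, 'c': 4}
lookup['f'] = 1 → {'s': 7, 'h': 8, 'y': 12, 'z': 8, 'v': 8, 'c': 4, 'f': 1}
sum of values = 48

48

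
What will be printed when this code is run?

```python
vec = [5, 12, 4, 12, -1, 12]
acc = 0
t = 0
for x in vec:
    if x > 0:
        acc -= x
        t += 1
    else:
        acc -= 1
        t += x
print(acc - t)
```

-50

x=5: >0, acc = 0-5 = -5; t=1
x=12: >0, acc = (-5)-12 = -17; t=2
x=4: >0, acc = (-17)-4 = -21; t=3
x=12: >0, acc = (-21)-12 = -33; t=4
x=-1: not >0, acc = (-33)-1 = -34; t=3
x=12: >0, acc = (-34)-12 = -46; t=4
acc-t = (-46)-4 = -50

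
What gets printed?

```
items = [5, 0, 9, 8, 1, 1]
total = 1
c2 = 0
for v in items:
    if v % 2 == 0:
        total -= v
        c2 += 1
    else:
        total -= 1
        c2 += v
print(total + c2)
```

v=5: not even, total = 1-1 = 0; c2=5
v=0: even, total = 0-0 = 0; c2=6
v=9: not even, total = 0-1 = -1; c2=15
v=8: even, total = (-1)-8 = -9; c2=16
v=1: not even, total = (-9)-1 = -10; c2=17
v=1: not even, total = (-10)-1 = -11; c2=18
total+c2 = (-11)+18 = 7

7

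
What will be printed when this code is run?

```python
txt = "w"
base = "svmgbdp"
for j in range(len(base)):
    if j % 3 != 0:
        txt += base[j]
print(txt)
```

wvmbd

j=0: skip
j=1: add 'v' → 'wv'
j=2: add 'm' → 'wvm'
j=3: skip
j=4: add 'b' → 'wvmb'
j=5: add 'd' → 'wvmbd'
j=6: skip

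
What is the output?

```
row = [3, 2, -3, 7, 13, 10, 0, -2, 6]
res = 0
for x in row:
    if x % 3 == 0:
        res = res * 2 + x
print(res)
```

18

x=3: %3==0, res = 0*2+3 = 3
x=2: not %3==0
x=-3: %3==0, res = 3*2+(-3) = 3
x=7: not %3==0
x=13: not %3==0
x=10: not %3==0
x=0: %3==0, res = 3*2+0 = 6
x=-2: not %3==0
x=6: %3==0, res = 6*2+6 = 18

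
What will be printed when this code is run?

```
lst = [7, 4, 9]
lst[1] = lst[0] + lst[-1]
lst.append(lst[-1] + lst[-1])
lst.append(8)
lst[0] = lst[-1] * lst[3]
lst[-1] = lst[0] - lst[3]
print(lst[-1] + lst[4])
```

252

lst[1] = lst[0]+lst[-1] = 7+9 = 16 → [7, 16, 9]
append lst[-1]+lst[-1] = 9+9 = 18 → [7, 16, 9, 18]
append 8 → [7, 16, 9, 18, 8]
lst[0] = lst[-1]*lst[3] = 8*18 = 144 → [144, 16, 9, 18, 8]
lst[-1] = lst[0]-lst[3] = 144-18 = 126 → [144, 16, 9, 18, 126]
lst[-1]+lst[4] = 126+126 = 252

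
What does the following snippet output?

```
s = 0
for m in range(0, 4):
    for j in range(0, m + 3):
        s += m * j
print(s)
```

71

m=0,j=0: s = 0+0 = 0
m=0,j=1: s = 0+0 = 0
m=0,j=2: s = 0+0 = 0
m=1,j=0: s = 0+0 = 0
m=1,j=1: s = 0+1 = 1
m=1,j=2: s = 1+2 = 3
m=1,j=3: s = 3+3 = 6
m=2,j=0: s = 6+0 = 6
m=2,j=1: s = 6+2 = 8
m=2,j=2: s = 8+4 = 12
m=2,j=3: s = 12+6 = 18
m=2,j=4: s = 18+8 = 26
m=3,j=0: s = 26+0 = 26
m=3,j=1: s = 26+3 = 29
m=3,j=2: s = 29+6 = 35
m=3,j=3: s = 35+9 = 44
m=3,j=4: s = 44+12 = 56
m=3,j=5: s = 56+15 = 71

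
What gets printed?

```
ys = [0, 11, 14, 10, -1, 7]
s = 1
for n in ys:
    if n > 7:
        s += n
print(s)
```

n=0: not >7
n=11: >7, s = 1+11 = 12
n=14: >7, s = 12+14 = 26
n=10: >7, s = 26+10 = 36
n=-1: not >7
n=7: not >7

36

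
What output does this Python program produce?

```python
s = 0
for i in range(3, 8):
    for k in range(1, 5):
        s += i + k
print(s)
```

i=3,k=1: s = 0+4 = 4
i=3,k=2: s = 4+5 = 9
i=3,k=3: s = 9+6 = 15
i=3,k=4: s = 15+7 = 22
i=4,k=1: s = 22+5 = 27
i=4,k=2: s = 27+6 = 33
i=4,k=3: s = 33+7 = 40
i=4,k=4: s = 40+8 = 48
i=5,k=1: s = 48+6 = 54
i=5,k=2: s = 54+7 = 61
i=5,k=3: s = 61+8 = 69
i=5,k=4: s = 69+9 = 78
i=6,k=1: s = 78+7 = 85
i=6,k=2: s = 85+8 = 93
i=6,k=3: s = 93+9 = 102
i=6,k=4: s = 102+10 = 112
i=7,k=1: s = 112+8 = 120
i=7,k=2: s = 120+9 = 129
i=7,k=3: s = 129+10 = 139
i=7,k=4: s = 139+11 = 150

150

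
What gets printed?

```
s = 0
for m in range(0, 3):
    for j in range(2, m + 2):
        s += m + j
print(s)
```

12

m=1,j=2: s = 0+3 = 3
m=2,j=2: s = 3+4 = 7
m=2,j=3: s = 7+5 = 12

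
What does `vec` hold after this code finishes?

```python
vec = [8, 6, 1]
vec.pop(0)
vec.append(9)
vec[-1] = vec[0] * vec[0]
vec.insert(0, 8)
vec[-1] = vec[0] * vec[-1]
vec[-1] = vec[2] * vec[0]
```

pop(0) removes 8 → [6, 1]
append 9 → [6, 1, 9]
vec[-1] = vec[0]*vec[0] = 6*6 = 36 → [6, 1, 36]
insert 8 at 0 → [8, 6, 1, 36]
vec[-1] = vec[0]*vec[-1] = 8*36 = 288 → [8, 6, 1, 288]
vec[-1] = vec[2]*vec[0] = 1*8 = 8 → [8, 6, 1, 8]

[8, 6, 1, 8]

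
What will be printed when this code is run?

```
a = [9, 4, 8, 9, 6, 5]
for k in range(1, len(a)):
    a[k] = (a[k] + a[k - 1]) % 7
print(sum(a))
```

k=1: a[1] = (4+9)%7 = 6 → [9, 6, 8, 9, 6, 5]
k=2: a[2] = (8+6)%7 = 0 → [9, 6, 0, 9, 6, 5]
k=3: a[3] = (9+0)%7 = 2 → [9, 6, 0, 2, 6, 5]
k=4: a[4] = (6+2)%7 = 1 → [9, 6, 0, 2, 1, 5]
k=5: a[5] = (5+1)%7 = 6 → [9, 6, 0, 2, 1, 6]
sum = 24

24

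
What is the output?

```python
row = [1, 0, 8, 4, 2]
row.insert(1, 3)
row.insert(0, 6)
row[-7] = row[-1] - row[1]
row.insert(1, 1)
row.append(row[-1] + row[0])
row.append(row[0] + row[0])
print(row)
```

[1, 1, 1, 3, 0, 8, 4, 2, 3, 2]

insert 3 at 1 → [1, 3, 0, 8, 4, 2]
insert 6 at 0 → [6, 1, 3, 0, 8, 4, 2]
row[-7] = row[-1]-row[1] = 2-1 = 1 → [1, 1, 3, 0, 8, 4, 2]
insert 1 at 1 → [1, 1, 1, 3, 0, 8, 4, 2]
append row[-1]+row[0] = 2+1 = 3 → [1, 1, 1, 3, 0, 8, 4, 2, 3]
append row[0]+row[0] = 1+1 = 2 → [1, 1, 1, 3, 0, 8, 4, 2, 3, 2]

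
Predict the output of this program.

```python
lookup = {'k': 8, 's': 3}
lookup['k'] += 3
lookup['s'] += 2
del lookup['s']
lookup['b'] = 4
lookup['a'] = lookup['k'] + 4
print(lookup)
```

{'k': 11, 'b': 4, 'a': 15}

lookup['k'] = 8+3 = 11 → {'k': 11, 's': 3}
lookup['s'] = 3+2 = 5 → {'k': 11, 's': 5}
del 's' → {'k': 11}
lookup['b'] = 4 → {'k': 11, 'b': 4}
lookup['a'] = lookup['k']+4 = 15 → {'k': 11, 'b': 4, 'a': 15}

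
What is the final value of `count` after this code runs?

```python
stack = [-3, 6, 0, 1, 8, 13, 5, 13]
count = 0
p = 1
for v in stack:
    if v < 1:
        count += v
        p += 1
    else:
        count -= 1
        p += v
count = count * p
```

-441

v=-3: <1, count = 0+(-3) = -3; p=2
v=6: not <1, count = (-3)-1 = -4; p=8
v=0: <1, count = (-4)+0 = -4; p=9
v=1: not <1, count = (-4)-1 = -5; p=10
v=8: not <1, count = (-5)-1 = -6; p=18
v=13: not <1, count = (-6)-1 = -7; p=31
v=5: not <1, count = (-7)-1 = -8; p=36
v=13: not <1, count = (-8)-1 = -9; p=49
count*p = (-9)*49 = -441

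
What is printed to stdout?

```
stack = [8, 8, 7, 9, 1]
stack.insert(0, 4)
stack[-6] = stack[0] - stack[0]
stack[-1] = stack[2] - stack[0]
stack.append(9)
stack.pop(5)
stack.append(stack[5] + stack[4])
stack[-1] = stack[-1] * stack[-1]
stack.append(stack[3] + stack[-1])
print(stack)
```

insert 4 at 0 → [4, 8, 8, 7, 9, 1]
stack[-6] = stack[0]-stack[0] = 4-4 = 0 → [0, 8, 8, 7, 9, 1]
stack[-1] = stack[2]-stack[0] = 8-0 = 8 → [0, 8, 8, 7, 9, 8]
append 9 → [0, 8, 8, 7, 9, 8, 9]
pop(5) removes 8 → [0, 8, 8, 7, 9, 9]
append stack[5]+stack[4] = 9+9 = 18 → [0, 8, 8, 7, 9, 9, 18]
stack[-1] = stack[-1]*stack[-1] = 18*18 = 324 → [0, 8, 8, 7, 9, 9, 324]
append stack[3]+stack[-1] = 7+324 = 331 → [0, 8, 8, 7, 9, 9, 324, 331]

[0, 8, 8, 7, 9, 9, 324, 331]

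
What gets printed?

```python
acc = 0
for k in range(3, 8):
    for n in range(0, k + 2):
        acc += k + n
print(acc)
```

k=3,n=0: acc = 0+3 = 3
k=3,n=1: acc = 3+4 = 7
k=3,n=2: acc = 7+5 = 12
k=3,n=3: acc = 12+6 = 18
k=3,n=4: acc = 18+7 = 25
k=4,n=0: acc = 25+4 = 29
k=4,n=1: acc = 29+5 = 34
k=4,n=2: acc = 34+6 = 40
k=4,n=3: acc = 40+7 = 47
k=4,n=4: acc = 47+8 = 55
k=4,n=5: acc = 55+9 = 64
k=5,n=0: acc = 64+5 = 69
k=5,n=1: acc = 69+6 = 75
k=5,n=2: acc = 75+7 = 82
k=5,n=3: acc = 82+8 = 90
k=5,n=4: acc = 90+9 = 99
k=5,n=5: acc = 99+10 = 109
k=5,n=6: acc = 109+11 = 120
k=6,n=0: acc = 120+6 = 126
k=6,n=1: acc = 126+7 = 133
k=6,n=2: acc = 133+8 = 141
k=6,n=3: acc = 141+9 = 150
k=6,n=4: acc = 150+10 = 160
k=6,n=5: acc = 160+11 = 171
k=6,n=6: acc = 171+12 = 183
k=6,n=7: acc = 183+13 = 196
k=7,n=0: acc = 196+7 = 203
k=7,n=1: acc = 203+8 = 211
k=7,n=2: acc = 211+9 = 220
k=7,n=3: acc = 220+10 = 230
k=7,n=4: acc = 230+11 = 241
k=7,n=5: acc = 241+12 = 253
k=7,n=6: acc = 253+13 = 266
k=7,n=7: acc = 266+14 = 280
k=7,n=8: acc = 280+15 = 295

295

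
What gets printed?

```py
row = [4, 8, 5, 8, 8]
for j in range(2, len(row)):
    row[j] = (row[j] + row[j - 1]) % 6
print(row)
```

j=2: row[2] = (5+8)%6 = 1 → [4, 8, 1, 8, 8]
j=3: row[3] = (8+1)%6 = 3 → [4, 8, 1, 3, 8]
j=4: row[4] = (8+3)%6 = 5 → [4, 8, 1, 3, 5]

[4, 8, 1, 3, 5]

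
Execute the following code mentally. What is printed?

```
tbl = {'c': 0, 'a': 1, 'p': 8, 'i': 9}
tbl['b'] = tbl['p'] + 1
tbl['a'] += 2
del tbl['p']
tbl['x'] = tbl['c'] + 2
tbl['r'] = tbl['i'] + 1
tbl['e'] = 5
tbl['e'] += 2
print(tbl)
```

{'c': 0, 'a': 3, 'i': 9, 'b': 9, 'x': 2, 'r': 10, 'e': 7}

tbl['b'] = tbl['p']+1 = 9 → {'c': 0, 'a': 1, 'p': 8, 'i': 9, 'b': 9}
tbl['a'] = 1+2 = 3 → {'c': 0, 'a': 3, 'p': 8, 'i': 9, 'b': 9}
del 'p' → {'c': 0, 'a': 3, 'i': 9, 'b': 9}
tbl['x'] = tbl['c']+2 = 2 → {'c': 0, 'a': 3, 'i': 9, 'b': 9, 'x': 2}
tbl['r'] = tbl['i']+1 = 10 → {'c': 0, 'a': 3, 'i': 9, 'b': 9, 'x': 2, 'r': 10}
tbl['e'] = 5 → {'c': 0, 'a': 3, 'i': 9, 'b': 9, 'x': 2, 'r': 10, 'e': 5}
tbl['e'] = 5+2 = 7 → {'c': 0, 'a': 3, 'i': 9, 'b': 9, 'x': 2, 'r': 10, 'e': 7}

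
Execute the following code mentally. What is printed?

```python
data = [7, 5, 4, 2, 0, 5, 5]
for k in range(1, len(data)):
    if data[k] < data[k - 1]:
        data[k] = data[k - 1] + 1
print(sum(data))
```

70

k=1: 5<7, data[1] = 7+1 = 8 → [7, 8, 4, 2, 0, 5, 5]
k=2: 4<8, data[2] = 8+1 = 9 → [7, 8, 9, 2, 0, 5, 5]
k=3: 2<9, data[3] = 9+1 = 10 → [7, 8, 9, 10, 0, 5, 5]
k=4: 0<10, data[4] = 10+1 = 11 → [7, 8, 9, 10, 11, 5, 5]
k=5: 5<11, data[5] = 11+1 = 12 → [7, 8, 9, 10, 11, 12, 5]
k=6: 5<12, data[6] = 12+1 = 13 → [7, 8, 9, 10, 11, 12, 13]
sum = 70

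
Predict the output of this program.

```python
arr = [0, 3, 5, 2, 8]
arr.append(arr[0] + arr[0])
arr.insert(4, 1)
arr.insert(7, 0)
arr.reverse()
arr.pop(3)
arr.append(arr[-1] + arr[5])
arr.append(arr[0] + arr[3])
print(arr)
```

append arr[0]+arr[0] = 0+0 = 0 → [0, 3, 5, 2, 8, 0]
insert 1 at 4 → [0, 3, 5, 2, 1, 8, 0]
insert 0 at 7 → [0, 3, 5, 2, 1, 8, 0, 0]
reverse → [0, 0, 8, 1, 2, 5, 3, 0]
pop(3) removes 1 → [0, 0, 8, 2, 5, 3, 0]
append arr[-1]+arr[5] = 0+3 = 3 → [0, 0, 8, 2, 5, 3, 0, 3]
append arr[0]+arr[3] = 0+2 = 2 → [0, 0, 8, 2, 5, 3, 0, 3, 2]

[0, 0, 8, 2, 5, 3, 0, 3, 2]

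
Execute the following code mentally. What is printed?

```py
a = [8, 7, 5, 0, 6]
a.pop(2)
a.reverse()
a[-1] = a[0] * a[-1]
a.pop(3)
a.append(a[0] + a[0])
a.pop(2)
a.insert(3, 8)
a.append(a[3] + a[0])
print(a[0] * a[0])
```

36

pop(2) removes 5 → [8, 7, 0, 6]
reverse → [6, 0, 7, 8]
a[-1] = a[0]*a[-1] = 6*8 = 48 → [6, 0, 7, 48]
pop(3) removes 48 → [6, 0, 7]
append a[0]+a[0] = 6+6 = 12 → [6, 0, 7, 12]
pop(2) removes 7 → [6, 0, 12]
insert 8 at 3 → [6, 0, 12, 8]
append a[3]+a[0] = 8+6 = 14 → [6, 0, 12, 8, 14]
a[0]*a[0] = 6*6 = 36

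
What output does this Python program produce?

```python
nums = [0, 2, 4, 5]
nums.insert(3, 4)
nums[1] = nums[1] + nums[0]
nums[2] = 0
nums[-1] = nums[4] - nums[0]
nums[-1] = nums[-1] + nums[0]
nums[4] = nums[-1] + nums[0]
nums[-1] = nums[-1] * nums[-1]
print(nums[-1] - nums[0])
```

25

insert 4 at 3 → [0, 2, 4, 4, 5]
nums[1] = nums[1]+nums[0] = 2+0 = 2 → [0, 2, 4, 4, 5]
nums[2] = 0 → [0, 2, 0, 4, 5]
nums[-1] = nums[4]-nums[0] = 5-0 = 5 → [0, 2, 0, 4, 5]
nums[-1] = nums[-1]+nums[0] = 5+0 = 5 → [0, 2, 0, 4, 5]
nums[4] = nums[-1]+nums[0] = 5+0 = 5 → [0, 2, 0, 4, 5]
nums[-1] = nums[-1]*nums[-1] = 5*5 = 25 → [0, 2, 0, 4, 25]
nums[-1]-nums[0] = 25-0 = 25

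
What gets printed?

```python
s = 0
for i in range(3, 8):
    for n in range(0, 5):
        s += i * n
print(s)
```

250

i=3,n=0: s = 0+0 = 0
i=3,n=1: s = 0+3 = 3
i=3,n=2: s = 3+6 = 9
i=3,n=3: s = 9+9 = 18
i=3,n=4: s = 18+12 = 30
i=4,n=0: s = 30+0 = 30
i=4,n=1: s = 30+4 = 34
i=4,n=2: s = 34+8 = 42
i=4,n=3: s = 42+12 = 54
i=4,n=4: s = 54+16 = 70
i=5,n=0: s = 70+0 = 70
i=5,n=1: s = 70+5 = 75
i=5,n=2: s = 75+10 = 85
i=5,n=3: s = 85+15 = 100
i=5,n=4: s = 100+20 = 120
i=6,n=0: s = 120+0 = 120
i=6,n=1: s = 120+6 = 126
i=6,n=2: s = 126+12 = 138
i=6,n=3: s = 138+18 = 156
i=6,n=4: s = 156+24 = 180
i=7,n=0: s = 180+0 = 180
i=7,n=1: s = 180+7 = 187
i=7,n=2: s = 187+14 = 201
i=7,n=3: s = 201+21 = 222
i=7,n=4: s = 222+28 = 250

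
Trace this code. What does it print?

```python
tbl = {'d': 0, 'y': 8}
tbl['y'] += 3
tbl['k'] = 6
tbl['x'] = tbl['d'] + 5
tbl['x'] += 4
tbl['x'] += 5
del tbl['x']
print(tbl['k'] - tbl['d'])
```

6

tbl['y'] = 8+3 = 11 → {'d': 0, 'y': 11}
tbl['k'] = 6 → {'d': 0, 'y': 11, 'k': 6}
tbl['x'] = tbl['d']+5 = 5 → {'d': 0, 'y': 11, 'k': 6, 'x': 5}
tbl['x'] = 5+4 = 9 → {'d': 0, 'y': 11, 'k': 6, 'x': 9}
tbl['x'] = 9+5 = 14 → {'d': 0, 'y': 11, 'k': 6, 'x': 14}
del 'x' → {'d': 0, 'y': 11, 'k': 6}
tbl['k']-tbl['d'] = 6-0 = 6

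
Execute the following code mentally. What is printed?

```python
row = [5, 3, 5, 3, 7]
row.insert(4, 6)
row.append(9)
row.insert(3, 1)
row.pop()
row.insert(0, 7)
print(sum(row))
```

insert 6 at 4 → [5, 3, 5, 3, 6, 7]
append 9 → [5, 3, 5, 3, 6, 7, 9]
insert 1 at 3 → [5, 3, 5, 1, 3, 6, 7, 9]
pop() removes 9 → [5, 3, 5, 1, 3, 6, 7]
insert 7 at 0 → [7, 5, 3, 5, 1, 3, 6, 7]
sum = 37

37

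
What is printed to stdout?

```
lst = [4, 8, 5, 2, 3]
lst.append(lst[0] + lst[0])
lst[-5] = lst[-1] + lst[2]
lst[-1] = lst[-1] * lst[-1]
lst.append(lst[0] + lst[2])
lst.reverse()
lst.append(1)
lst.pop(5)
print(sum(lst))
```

88

append lst[0]+lst[0] = 4+4 = 8 → [4, 8, 5, 2, 3, 8]
lst[-5] = lst[-1]+lst[2] = 8+5 = 13 → [4, 13, 5, 2, 3, 8]
lst[-1] = lst[-1]*lst[-1] = 8*8 = 64 → [4, 13, 5, 2, 3, 64]
append lst[0]+lst[2] = 4+5 = 9 → [4, 13, 5, 2, 3, 64, 9]
reverse → [9, 64, 3, 2, 5, 13, 4]
append 1 → [9, 64, 3, 2, 5, 13, 4, 1]
pop(5) removes 13 → [9, 64, 3, 2, 5, 4, 1]
sum = 88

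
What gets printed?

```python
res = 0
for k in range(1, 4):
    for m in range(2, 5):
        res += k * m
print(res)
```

54

k=1,m=2: res = 0+2 = 2
k=1,m=3: res = 2+3 = 5
k=1,m=4: res = 5+4 = 9
k=2,m=2: res = 9+4 = 13
k=2,m=3: res = 13+6 = 19
k=2,m=4: res = 19+8 = 27
k=3,m=2: res = 27+6 = 33
k=3,m=3: res = 33+9 = 42
k=3,m=4: res = 42+12 = 54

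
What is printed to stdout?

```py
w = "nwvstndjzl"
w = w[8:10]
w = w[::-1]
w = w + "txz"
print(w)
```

slice [8:10] → 'zl'
reverse → 'lz'
+ 'txz' → 'lztxz'

lztxz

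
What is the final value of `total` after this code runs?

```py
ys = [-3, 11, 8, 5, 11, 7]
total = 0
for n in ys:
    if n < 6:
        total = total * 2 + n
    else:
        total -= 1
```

-7

n=-3: <6, total = 0*2+(-3) = -3
n=11: not <6, total = (-3)-1 = -4
n=8: not <6, total = (-4)-1 = -5
n=5: <6, total = (-5)*2+5 = -5
n=11: not <6, total = (-5)-1 = -6
n=7: not <6, total = (-6)-1 = -7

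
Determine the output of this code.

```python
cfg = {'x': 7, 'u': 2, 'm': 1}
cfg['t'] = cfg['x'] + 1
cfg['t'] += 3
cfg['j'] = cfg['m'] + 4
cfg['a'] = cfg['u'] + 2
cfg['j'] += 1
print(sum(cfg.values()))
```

cfg['t'] = cfg['x']+1 = 8 → {'x': 7, 'u': 2, 'm': 1, 't': 8}
cfg['t'] = 8+3 = 11 → {'x': 7, 'u': 2, 'm': 1, 't': 11}
cfg['j'] = cfg['m']+4 = 5 → {'x': 7, 'u': 2, 'm': 1, 't': 11, 'j': 5}
cfg['a'] = cfg['u']+2 = 4 → {'x': 7, 'u': 2, 'm': 1, 't': 11, 'j': 5, 'a': 4}
cfg['j'] = 5+1 = 6 → {'x': 7, 'u': 2, 'm': 1, 't': 11, 'j': 6, 'a': 4}
sum of values = 31

31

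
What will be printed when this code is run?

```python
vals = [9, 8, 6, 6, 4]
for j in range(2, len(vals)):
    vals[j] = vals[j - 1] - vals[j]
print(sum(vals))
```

7

j=2: vals[2] = 8-6 = 2 → [9, 8, 2, 6, 4]
j=3: vals[3] = 2-6 = -4 → [9, 8, 2, -4, 4]
j=4: vals[4] = (-4)-4 = -8 → [9, 8, 2, -4, -8]
sum = 7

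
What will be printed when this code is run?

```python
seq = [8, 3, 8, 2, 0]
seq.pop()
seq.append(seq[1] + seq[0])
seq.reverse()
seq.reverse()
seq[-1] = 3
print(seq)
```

pop() removes 0 → [8, 3, 8, 2]
append seq[1]+seq[0] = 3+8 = 11 → [8, 3, 8, 2, 11]
reverse → [11, 2, 8, 3, 8]
reverse → [8, 3, 8, 2, 11]
seq[-1] = 3 → [8, 3, 8, 2, 3]

[8, 3, 8, 2, 3]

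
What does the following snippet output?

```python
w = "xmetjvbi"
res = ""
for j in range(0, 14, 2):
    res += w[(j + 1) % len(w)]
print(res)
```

j=0: add w[1]='m' → 'm'
j=2: add w[3]='t' → 'mt'
j=4: add w[5]='v' → 'mtv'
j=6: add w[7]='i' → 'mtvi'
j=8: add w[1]='m' → 'mtvim'
j=10: add w[3]='t' → 'mtvimt'
j=12: add w[5]='v' → 'mtvimtv'

mtvimtv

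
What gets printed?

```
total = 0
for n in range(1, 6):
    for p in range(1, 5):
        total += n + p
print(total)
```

110

n=1,p=1: total = 0+2 = 2
n=1,p=2: total = 2+3 = 5
n=1,p=3: total = 5+4 = 9
n=1,p=4: total = 9+5 = 14
n=2,p=1: total = 14+3 = 17
n=2,p=2: total = 17+4 = 21
n=2,p=3: total = 21+5 = 26
n=2,p=4: total = 26+6 = 32
n=3,p=1: total = 32+4 = 36
n=3,p=2: total = 36+5 = 41
n=3,p=3: total = 41+6 = 47
n=3,p=4: total = 47+7 = 54
n=4,p=1: total = 54+5 = 59
n=4,p=2: total = 59+6 = 65
n=4,p=3: total = 65+7 = 72
n=4,p=4: total = 72+8 = 80
n=5,p=1: total = 80+6 = 86
n=5,p=2: total = 86+7 = 93
n=5,p=3: total = 93+8 = 101
n=5,p=4: total = 101+9 = 110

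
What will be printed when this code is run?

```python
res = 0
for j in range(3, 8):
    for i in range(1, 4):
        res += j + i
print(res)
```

105

j=3,i=1: res = 0+4 = 4
j=3,i=2: res = 4+5 = 9
j=3,i=3: res = 9+6 = 15
j=4,i=1: res = 15+5 = 20
j=4,i=2: res = 20+6 = 26
j=4,i=3: res = 26+7 = 33
j=5,i=1: res = 33+6 = 39
j=5,i=2: res = 39+7 = 46
j=5,i=3: res = 46+8 = 54
j=6,i=1: res = 54+7 = 61
j=6,i=2: res = 61+8 = 69
j=6,i=3: res = 69+9 = 78
j=7,i=1: res = 78+8 = 86
j=7,i=2: res = 86+9 = 95
j=7,i=3: res = 95+10 = 105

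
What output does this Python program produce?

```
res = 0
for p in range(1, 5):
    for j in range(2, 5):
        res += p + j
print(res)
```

66

p=1,j=2: res = 0+3 = 3
p=1,j=3: res = 3+4 = 7
p=1,j=4: res = 7+5 = 12
p=2,j=2: res = 12+4 = 16
p=2,j=3: res = 16+5 = 21
p=2,j=4: res = 21+6 = 27
p=3,j=2: res = 27+5 = 32
p=3,j=3: res = 32+6 = 38
p=3,j=4: res = 38+7 = 45
p=4,j=2: res = 45+6 = 51
p=4,j=3: res = 51+7 = 58
p=4,j=4: res = 58+8 = 66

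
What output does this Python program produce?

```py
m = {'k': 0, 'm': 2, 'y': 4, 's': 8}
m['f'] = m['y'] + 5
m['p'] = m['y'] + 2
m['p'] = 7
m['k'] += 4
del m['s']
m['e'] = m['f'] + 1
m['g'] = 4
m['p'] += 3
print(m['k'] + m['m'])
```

m['f'] = m['y']+5 = 9 → {'k': 0, 'm': 2, 'y': 4, 's': 8, 'f': 9}
m['p'] = m['y']+2 = 6 → {'k': 0, 'm': 2, 'y': 4, 's': 8, 'f': 9, 'p': 6}
m['p'] = 7 → {'k': 0, 'm': 2, 'y': 4, 's': 8, 'f': 9, 'p': 7}
m['k'] = 0+4 = 4 → {'k': 4, 'm': 2, 'y': 4, 's': 8, 'f': 9, 'p': 7}
del 's' → {'k': 4, 'm': 2, 'y': 4, 'f': 9, 'p': 7}
m['e'] = m['f']+1 = 10 → {'k': 4, 'm': 2, 'y': 4, 'f': 9, 'p': 7, 'e': 10}
m['g'] = 4 → {'k': 4, 'm': 2, 'y': 4, 'f': 9, 'p': 7, 'e': 10, 'g': 4}
m['p'] = 7+3 = 10 → {'k': 4, 'm': 2, 'y': 4, 'f': 9, 'p': 10, 'e': 10, 'g': 4}
m['k']+m['m'] = 4+2 = 6

6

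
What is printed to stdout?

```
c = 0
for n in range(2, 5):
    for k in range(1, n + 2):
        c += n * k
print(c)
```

102

n=2,k=1: c = 0+2 = 2
n=2,k=2: c = 2+4 = 6
n=2,k=3: c = 6+6 = 12
n=3,k=1: c = 12+3 = 15
n=3,k=2: c = 15+6 = 21
n=3,k=3: c = 21+9 = 30
n=3,k=4: c = 30+12 = 42
n=4,k=1: c = 42+4 = 46
n=4,k=2: c = 46+8 = 54
n=4,k=3: c = 54+12 = 66
n=4,k=4: c = 66+16 = 82
n=4,k=5: c = 82+20 = 102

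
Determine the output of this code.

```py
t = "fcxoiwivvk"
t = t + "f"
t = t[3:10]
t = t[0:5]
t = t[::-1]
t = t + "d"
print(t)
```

viwiod

+ 'f' → 'fcxoiwivvkf'
slice [3:10] → 'oiwivvk'
slice [0:5] → 'oiwiv'
reverse → 'viwio'
+ 'd' → 'viwiod'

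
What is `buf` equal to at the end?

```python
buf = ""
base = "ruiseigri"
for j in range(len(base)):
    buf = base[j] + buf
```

j=0: prepend 'r' → 'r'
j=1: prepend 'u' → 'ur'
j=2: prepend 'i' → 'iur'
j=3: prepend 's' → 'siur'
j=4: prepend 'e' → 'esiur'
j=5: prepend 'i' → 'iesiur'
j=6: prepend 'g' → 'giesiur'
j=7: prepend 'r' → 'rgiesiur'
j=8: prepend 'i' → 'irgiesiur'

'irgiesiur'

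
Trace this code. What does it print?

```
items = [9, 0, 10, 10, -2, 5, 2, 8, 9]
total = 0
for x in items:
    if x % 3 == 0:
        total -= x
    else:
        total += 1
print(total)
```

-12

x=9: %3==0, total = 0-9 = -9
x=0: %3==0, total = (-9)-0 = -9
x=10: not %3==0, total = (-9)+1 = -8
x=10: not %3==0, total = (-8)+1 = -7
x=-2: not %3==0, total = (-7)+1 = -6
x=5: not %3==0, total = (-6)+1 = -5
x=2: not %3==0, total = (-5)+1 = -4
x=8: not %3==0, total = (-4)+1 = -3
x=9: %3==0, total = (-3)-9 = -12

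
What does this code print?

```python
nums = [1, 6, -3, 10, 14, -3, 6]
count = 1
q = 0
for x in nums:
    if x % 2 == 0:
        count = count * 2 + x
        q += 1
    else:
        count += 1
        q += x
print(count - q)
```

165

x=1: not even, count = 1+1 = 2; q=1
x=6: even, count = 2*2+6 = 10; q=2
x=-3: not even, count = 10+1 = 11; q=-1
x=10: even, count = 11*2+10 = 32; q=0
x=14: even, count = 32*2+14 = 78; q=1
x=-3: not even, count = 78+1 = 79; q=-2
x=6: even, count = 79*2+6 = 164; q=-1
count-q = 164-(-1) = 165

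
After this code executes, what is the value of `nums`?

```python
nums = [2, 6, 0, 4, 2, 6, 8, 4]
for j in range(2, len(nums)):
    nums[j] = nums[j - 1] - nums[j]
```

[2, 6, 6, 2, 0, -6, -14, -18]

j=2: nums[2] = 6-0 = 6 → [2, 6, 6, 4, 2, 6, 8, 4]
j=3: nums[3] = 6-4 = 2 → [2, 6, 6, 2, 2, 6, 8, 4]
j=4: nums[4] = 2-2 = 0 → [2, 6, 6, 2, 0, 6, 8, 4]
j=5: nums[5] = 0-6 = -6 → [2, 6, 6, 2, 0, -6, 8, 4]
j=6: nums[6] = (-6)-8 = -14 → [2, 6, 6, 2, 0, -6, -14, 4]
j=7: nums[7] = (-14)-4 = -18 → [2, 6, 6, 2, 0, -6, -14, -18]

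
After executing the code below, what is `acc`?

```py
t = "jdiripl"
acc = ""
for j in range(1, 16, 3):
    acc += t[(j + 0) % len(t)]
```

'dijrl'

j=1: add t[1]='d' → 'd'
j=4: add t[4]='i' → 'di'
j=7: add t[0]='j' → 'dij'
j=10: add t[3]='r' → 'dijr'
j=13: add t[6]='l' → 'dijrl'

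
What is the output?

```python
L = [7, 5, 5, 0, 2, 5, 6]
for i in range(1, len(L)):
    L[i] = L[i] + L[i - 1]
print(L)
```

[7, 12, 17, 17, 19, 24, 30]

i=1: L[1] = 5+7 = 12 → [7, 12, 5, 0, 2, 5, 6]
i=2: L[2] = 5+12 = 17 → [7, 12, 17, 0, 2, 5, 6]
i=3: L[3] = 0+17 = 17 → [7, 12, 17, 17, 2, 5, 6]
i=4: L[4] = 2+17 = 19 → [7, 12, 17, 17, 19, 5, 6]
i=5: L[5] = 5+19 = 24 → [7, 12, 17, 17, 19, 24, 6]
i=6: L[6] = 6+24 = 30 → [7, 12, 17, 17, 19, 24, 30]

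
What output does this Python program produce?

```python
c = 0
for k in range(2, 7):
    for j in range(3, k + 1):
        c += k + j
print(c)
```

90

k=3,j=3: c = 0+6 = 6
k=4,j=3: c = 6+7 = 13
k=4,j=4: c = 13+8 = 21
k=5,j=3: c = 21+8 = 29
k=5,j=4: c = 29+9 = 38
k=5,j=5: c = 38+10 = 48
k=6,j=3: c = 48+9 = 57
k=6,j=4: c = 57+10 = 67
k=6,j=5: c = 67+11 = 78
k=6,j=6: c = 78+12 = 90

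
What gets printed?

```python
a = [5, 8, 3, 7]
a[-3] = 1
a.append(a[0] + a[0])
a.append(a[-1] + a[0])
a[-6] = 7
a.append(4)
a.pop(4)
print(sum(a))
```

a[-3] = 1 → [5, 1, 3, 7]
append a[0]+a[0] = 5+5 = 10 → [5, 1, 3, 7, 10]
append a[-1]+a[0] = 10+5 = 15 → [5, 1, 3, 7, 10, 15]
a[-6] = 7 → [7, 1, 3, 7, 10, 15]
append 4 → [7, 1, 3, 7, 10, 15, 4]
pop(4) removes 10 → [7, 1, 3, 7, 15, 4]
sum = 37

37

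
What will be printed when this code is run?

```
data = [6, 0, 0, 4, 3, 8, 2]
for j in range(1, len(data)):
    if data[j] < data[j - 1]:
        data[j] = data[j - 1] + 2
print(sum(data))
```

84

j=1: 0<6, data[1] = 6+2 = 8 → [6, 8, 0, 4, 3, 8, 2]
j=2: 0<8, data[2] = 8+2 = 10 → [6, 8, 10, 4, 3, 8, 2]
j=3: 4<10, data[3] = 10+2 = 12 → [6, 8, 10, 12, 3, 8, 2]
j=4: 3<12, data[4] = 12+2 = 14 → [6, 8, 10, 12, 14, 8, 2]
j=5: 8<14, data[5] = 14+2 = 16 → [6, 8, 10, 12, 14, 16, 2]
j=6: 2<16, data[6] = 16+2 = 18 → [6, 8, 10, 12, 14, 16, 18]
sum = 84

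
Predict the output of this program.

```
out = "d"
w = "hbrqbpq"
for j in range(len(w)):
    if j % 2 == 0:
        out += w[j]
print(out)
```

dhrbq

j=0: add 'h' → 'dh'
j=1: skip
j=2: add 'r' → 'dhr'
j=3: skip
j=4: add 'b' → 'dhrb'
j=5: skip
j=6: add 'q' → 'dhrbq'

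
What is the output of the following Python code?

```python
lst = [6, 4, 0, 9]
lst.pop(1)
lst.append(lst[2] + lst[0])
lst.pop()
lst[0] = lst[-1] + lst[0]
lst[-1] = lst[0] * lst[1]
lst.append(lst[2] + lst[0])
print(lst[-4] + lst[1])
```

pop(1) removes 4 → [6, 0, 9]
append lst[2]+lst[0] = 9+6 = 15 → [6, 0, 9, 15]
pop() removes 15 → [6, 0, 9]
lst[0] = lst[-1]+lst[0] = 9+6 = 15 → [15, 0, 9]
lst[-1] = lst[0]*lst[1] = 15*0 = 0 → [15, 0, 0]
append lst[2]+lst[0] = 0+15 = 15 → [15, 0, 0, 15]
lst[-4]+lst[1] = 15+0 = 15

15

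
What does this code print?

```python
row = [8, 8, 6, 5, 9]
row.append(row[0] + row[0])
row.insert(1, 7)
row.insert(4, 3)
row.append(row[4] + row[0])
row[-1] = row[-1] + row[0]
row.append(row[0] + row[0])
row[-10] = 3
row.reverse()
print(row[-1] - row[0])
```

append row[0]+row[0] = 8+8 = 16 → [8, 8, 6, 5, 9, 16]
insert 7 at 1 → [8, 7, 8, 6, 5, 9, 16]
insert 3 at 4 → [8, 7, 8, 6, 3, 5, 9, 16]
append row[4]+row[0] = 3+8 = 11 → [8, 7, 8, 6, 3, 5, 9, 16, 11]
row[-1] = row[-1]+row[0] = 11+8 = 19 → [8, 7, 8, 6, 3, 5, 9, 16, 19]
append row[0]+row[0] = 8+8 = 16 → [8, 7, 8, 6, 3, 5, 9, 16, 19, 16]
row[-10] = 3 → [3, 7, 8, 6, 3, 5, 9, 16, 19, 16]
reverse → [16, 19, 16, 9, 5, 3, 6, 8, 7, 3]
row[-1]-row[0] = 3-16 = -13

-13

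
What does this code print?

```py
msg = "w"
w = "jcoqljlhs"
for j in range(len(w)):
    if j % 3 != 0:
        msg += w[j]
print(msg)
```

wcoljhs

j=0: skip
j=1: add 'c' → 'wc'
j=2: add 'o' → 'wco'
j=3: skip
j=4: add 'l' → 'wcol'
j=5: add 'j' → 'wcolj'
j=6: skip
j=7: add 'h' → 'wcoljh'
j=8: add 's' → 'wcoljhs'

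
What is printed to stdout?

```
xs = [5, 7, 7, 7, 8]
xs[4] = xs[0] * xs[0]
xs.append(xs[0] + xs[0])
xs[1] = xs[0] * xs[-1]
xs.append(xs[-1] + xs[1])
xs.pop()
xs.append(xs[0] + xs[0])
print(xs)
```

[5, 50, 7, 7, 25, 10, 10]

xs[4] = xs[0]*xs[0] = 5*5 = 25 → [5, 7, 7, 7, 25]
append xs[0]+xs[0] = 5+5 = 10 → [5, 7, 7, 7, 25, 10]
xs[1] = xs[0]*xs[-1] = 5*10 = 50 → [5, 50, 7, 7, 25, 10]
append xs[-1]+xs[1] = 10+50 = 60 → [5, 50, 7, 7, 25, 10, 60]
pop() removes 60 → [5, 50, 7, 7, 25, 10]
append xs[0]+xs[0] = 5+5 = 10 → [5, 50, 7, 7, 25, 10, 10]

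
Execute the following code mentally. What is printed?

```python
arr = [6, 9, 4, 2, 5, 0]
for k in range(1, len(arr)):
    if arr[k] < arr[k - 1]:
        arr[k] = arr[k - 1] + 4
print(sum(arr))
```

91

k=1: 9>=6, unchanged → [6, 9, 4, 2, 5, 0]
k=2: 4<9, arr[2] = 9+4 = 13 → [6, 9, 13, 2, 5, 0]
k=3: 2<13, arr[3] = 13+4 = 17 → [6, 9, 13, 17, 5, 0]
k=4: 5<17, arr[4] = 17+4 = 21 → [6, 9, 13, 17, 21, 0]
k=5: 0<21, arr[5] = 21+4 = 25 → [6, 9, 13, 17, 21, 25]
sum = 91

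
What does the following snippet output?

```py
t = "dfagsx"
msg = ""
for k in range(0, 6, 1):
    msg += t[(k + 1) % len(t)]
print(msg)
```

fagsxd

k=0: add t[1]='f' → 'f'
k=1: add t[2]='a' → 'fa'
k=2: add t[3]='g' → 'fag'
k=3: add t[4]='s' → 'fags'
k=4: add t[5]='x' → 'fagsx'
k=5: add t[0]='d' → 'fagsxd'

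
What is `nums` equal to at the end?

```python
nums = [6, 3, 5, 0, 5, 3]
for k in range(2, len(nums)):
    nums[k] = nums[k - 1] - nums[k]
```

[6, 3, -2, -2, -7, -10]

k=2: nums[2] = 3-5 = -2 → [6, 3, -2, 0, 5, 3]
k=3: nums[3] = (-2)-0 = -2 → [6, 3, -2, -2, 5, 3]
k=4: nums[4] = (-2)-5 = -7 → [6, 3, -2, -2, -7, 3]
k=5: nums[5] = (-7)-3 = -10 → [6, 3, -2, -2, -7, -10]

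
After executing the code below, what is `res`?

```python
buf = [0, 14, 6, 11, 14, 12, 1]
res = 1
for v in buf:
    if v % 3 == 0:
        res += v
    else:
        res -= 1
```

v=0: %3==0, res = 1+0 = 1
v=14: not %3==0, res = 1-1 = 0
v=6: %3==0, res = 0+6 = 6
v=11: not %3==0, res = 6-1 = 5
v=14: not %3==0, res = 5-1 = 4
v=12: %3==0, res = 4+12 = 16
v=1: not %3==0, res = 16-1 = 15

15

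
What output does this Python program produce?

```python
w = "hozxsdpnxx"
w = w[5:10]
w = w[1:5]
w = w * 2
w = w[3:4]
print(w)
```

x

slice [5:10] → 'dpnxx'
slice [1:5] → 'pnxx'
repeat ×2 → 'pnxxpnxx'
slice [3:4] → 'x'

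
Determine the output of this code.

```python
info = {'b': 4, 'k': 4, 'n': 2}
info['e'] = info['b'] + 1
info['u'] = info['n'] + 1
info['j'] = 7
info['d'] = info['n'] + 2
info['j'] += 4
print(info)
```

{'b': 4, 'k': 4, 'n': 2, 'e': 5, 'u': 3, 'j': 11, 'd': 4}

info['e'] = info['b']+1 = 5 → {'b': 4, 'k': 4, 'n': 2, 'e': 5}
info['u'] = info['n']+1 = 3 → {'b': 4, 'k': 4, 'n': 2, 'e': 5, 'u': 3}
info['j'] = 7 → {'b': 4, 'k': 4, 'n': 2, 'e': 5, 'u': 3, 'j': 7}
info['d'] = info['n']+2 = 4 → {'b': 4, 'k': 4, 'n': 2, 'e': 5, 'u': 3, 'j': 7, 'd': 4}
info['j'] = 7+4 = 11 → {'b': 4, 'k': 4, 'n': 2, 'e': 5, 'u': 3, 'j': 11, 'd': 4}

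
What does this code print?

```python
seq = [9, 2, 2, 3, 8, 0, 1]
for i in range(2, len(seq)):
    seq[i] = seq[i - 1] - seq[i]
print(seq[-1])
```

-12

i=2: seq[2] = 2-2 = 0 → [9, 2, 0, 3, 8, 0, 1]
i=3: seq[3] = 0-3 = -3 → [9, 2, 0, -3, 8, 0, 1]
i=4: seq[4] = (-3)-8 = -11 → [9, 2, 0, -3, -11, 0, 1]
i=5: seq[5] = (-11)-0 = -11 → [9, 2, 0, -3, -11, -11, 1]
i=6: seq[6] = (-11)-1 = -12 → [9, 2, 0, -3, -11, -11, -12]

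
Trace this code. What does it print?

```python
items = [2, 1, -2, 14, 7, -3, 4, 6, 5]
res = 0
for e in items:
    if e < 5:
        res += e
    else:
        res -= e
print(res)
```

e=2: <5, res = 0+2 = 2
e=1: <5, res = 2+1 = 3
e=-2: <5, res = 3+(-2) = 1
e=14: not <5, res = 1-14 = -13
e=7: not <5, res = (-13)-7 = -20
e=-3: <5, res = (-20)+(-3) = -23
e=4: <5, res = (-23)+4 = -19
e=6: not <5, res = (-19)-6 = -25
e=5: not <5, res = (-25)-5 = -30

-30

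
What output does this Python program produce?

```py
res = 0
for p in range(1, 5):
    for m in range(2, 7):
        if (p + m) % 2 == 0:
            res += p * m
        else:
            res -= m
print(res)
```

64

p=1,m=2: odd sum, res = 0-2 = -2
p=1,m=3: even sum, res = (-2)+3 = 1
p=1,m=4: odd sum, res = 1-4 = -3
p=1,m=5: even sum, res = (-3)+5 = 2
p=1,m=6: odd sum, res = 2-6 = -4
p=2,m=2: even sum, res = (-4)+4 = 0
p=2,m=3: odd sum, res = 0-3 = -3
p=2,m=4: even sum, res = (-3)+8 = 5
p=2,m=5: odd sum, res = 5-5 = 0
p=2,m=6: even sum, res = 0+12 = 12
p=3,m=2: odd sum, res = 12-2 = 10
p=3,m=3: even sum, res = 10+9 = 19
p=3,m=4: odd sum, res = 19-4 = 15
p=3,m=5: even sum, res = 15+15 = 30
p=3,m=6: odd sum, res = 30-6 = 24
p=4,m=2: even sum, res = 24+8 = 32
p=4,m=3: odd sum, res = 32-3 = 29
p=4,m=4: even sum, res = 29+16 = 45
p=4,m=5: odd sum, res = 45-5 = 40
p=4,m=6: even sum, res = 40+24 = 64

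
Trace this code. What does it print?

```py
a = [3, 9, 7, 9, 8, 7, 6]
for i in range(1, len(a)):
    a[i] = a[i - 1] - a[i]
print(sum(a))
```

i=1: a[1] = 3-9 = -6 → [3, -6, 7, 9, 8, 7, 6]
i=2: a[2] = (-6)-7 = -13 → [3, -6, -13, 9, 8, 7, 6]
i=3: a[3] = (-13)-9 = -22 → [3, -6, -13, -22, 8, 7, 6]
i=4: a[4] = (-22)-8 = -30 → [3, -6, -13, -22, -30, 7, 6]
i=5: a[5] = (-30)-7 = -37 → [3, -6, -13, -22, -30, -37, 6]
i=6: a[6] = (-37)-6 = -43 → [3, -6, -13, -22, -30, -37, -43]
sum = -148

-148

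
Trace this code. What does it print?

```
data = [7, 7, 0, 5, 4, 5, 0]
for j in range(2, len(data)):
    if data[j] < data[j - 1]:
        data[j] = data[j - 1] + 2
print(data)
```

[7, 7, 9, 11, 13, 15, 17]

j=2: 0<7, data[2] = 7+2 = 9 → [7, 7, 9, 5, 4, 5, 0]
j=3: 5<9, data[3] = 9+2 = 11 → [7, 7, 9, 11, 4, 5, 0]
j=4: 4<11, data[4] = 11+2 = 13 → [7, 7, 9, 11, 13, 5, 0]
j=5: 5<13, data[5] = 13+2 = 15 → [7, 7, 9, 11, 13, 15, 0]
j=6: 0<15, data[6] = 15+2 = 17 → [7, 7, 9, 11, 13, 15, 17]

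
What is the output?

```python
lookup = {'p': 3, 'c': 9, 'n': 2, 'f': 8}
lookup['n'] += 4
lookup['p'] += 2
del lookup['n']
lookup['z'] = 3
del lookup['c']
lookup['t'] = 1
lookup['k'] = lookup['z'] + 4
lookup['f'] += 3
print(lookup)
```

{'p': 5, 'f': 11, 'z': 3, 't': 1, 'k': 7}

lookup['n'] = 2+4 = 6 → {'p': 3, 'c': 9, 'n': 6, 'f': 8}
lookup['p'] = 3+2 = 5 → {'p': 5, 'c': 9, 'n': 6, 'f': 8}
del 'n' → {'p': 5, 'c': 9, 'f': 8}
lookup['z'] = 3 → {'p': 5, 'c': 9, 'f': 8, 'z': 3}
del 'c' → {'p': 5, 'f': 8, 'z': 3}
lookup['t'] = 1 → {'p': 5, 'f': 8, 'z': 3, 't': 1}
lookup['k'] = lookup['z']+4 = 7 → {'p': 5, 'f': 8, 'z': 3, 't': 1, 'k': 7}
lookup['f'] = 8+3 = 11 → {'p': 5, 'f': 11, 'z': 3, 't': 1, 'k': 7}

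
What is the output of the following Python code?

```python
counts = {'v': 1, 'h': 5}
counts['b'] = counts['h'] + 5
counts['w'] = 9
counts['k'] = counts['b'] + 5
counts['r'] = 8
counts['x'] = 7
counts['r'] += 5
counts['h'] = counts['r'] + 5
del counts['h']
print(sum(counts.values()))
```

55

counts['b'] = counts['h']+5 = 10 → {'v': 1, 'h': 5, 'b': 10}
counts['w'] = 9 → {'v': 1, 'h': 5, 'b': 10, 'w': 9}
counts['k'] = counts['b']+5 = 15 → {'v': 1, 'h': 5, 'b': 10, 'w': 9, 'k': 15}
counts['r'] = 8 → {'v': 1, 'h': 5, 'b': 10, 'w': 9, 'k': 15, 'r': 8}
counts['x'] = 7 → {'v': 1, 'h': 5, 'b': 10, 'w': 9, 'k': 15, 'r': 8, 'x': 7}
counts['r'] = 8+5 = 13 → {'v': 1, 'h': 5, 'b': 10, 'w': 9, 'k': 15, 'r': 13, 'x': 7}
counts['h'] = counts['r']+5 = 18 → {'v': 1, 'h': 18, 'b': 10, 'w': 9, 'k': 15, 'r': 13, 'x': 7}
del 'h' → {'v': 1, 'b': 10, 'w': 9, 'k': 15, 'r': 13, 'x': 7}
sum of values = 55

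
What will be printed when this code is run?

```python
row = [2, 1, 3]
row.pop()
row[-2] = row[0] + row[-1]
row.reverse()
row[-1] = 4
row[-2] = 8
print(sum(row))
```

12

pop() removes 3 → [2, 1]
row[-2] = row[0]+row[-1] = 2+1 = 3 → [3, 1]
reverse → [1, 3]
row[-1] = 4 → [1, 4]
row[-2] = 8 → [8, 4]
sum = 12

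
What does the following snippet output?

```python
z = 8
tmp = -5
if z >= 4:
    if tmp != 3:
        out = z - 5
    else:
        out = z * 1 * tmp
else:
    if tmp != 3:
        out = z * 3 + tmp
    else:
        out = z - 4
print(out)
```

3

z=8, tmp=-5
z >= 4 is True; tmp != 3 is True
→ out = z - 5 = 3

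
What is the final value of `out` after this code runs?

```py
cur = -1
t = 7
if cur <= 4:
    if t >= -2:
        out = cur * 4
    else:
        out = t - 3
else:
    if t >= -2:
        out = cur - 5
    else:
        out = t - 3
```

cur=-1, t=7
cur <= 4 is True; t >= -2 is True
→ out = cur * 4 = -4

-4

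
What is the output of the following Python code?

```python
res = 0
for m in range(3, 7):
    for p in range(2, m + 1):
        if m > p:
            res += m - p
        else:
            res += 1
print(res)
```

24

m=3,p=2: 3>2, res = 0+1 = 1
m=3,p=3: not 3>3, res = 1+1 = 2
m=4,p=2: 4>2, res = 2+2 = 4
m=4,p=3: 4>3, res = 4+1 = 5
m=4,p=4: not 4>4, res = 5+1 = 6
m=5,p=2: 5>2, res = 6+3 = 9
m=5,p=3: 5>3, res = 9+2 = 11
m=5,p=4: 5>4, res = 11+1 = 12
m=5,p=5: not 5>5, res = 12+1 = 13
m=6,p=2: 6>2, res = 13+4 = 17
m=6,p=3: 6>3, res = 17+3 = 20
m=6,p=4: 6>4, res = 20+2 = 22
m=6,p=5: 6>5, res = 22+1 = 23
m=6,p=6: not 6>6, res = 23+1 = 24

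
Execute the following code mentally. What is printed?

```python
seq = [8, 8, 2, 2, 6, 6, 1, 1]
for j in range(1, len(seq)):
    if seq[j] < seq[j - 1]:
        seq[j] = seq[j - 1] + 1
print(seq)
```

[8, 8, 9, 10, 11, 12, 13, 14]

j=1: 8>=8, unchanged → [8, 8, 2, 2, 6, 6, 1, 1]
j=2: 2<8, seq[2] = 8+1 = 9 → [8, 8, 9, 2, 6, 6, 1, 1]
j=3: 2<9, seq[3] = 9+1 = 10 → [8, 8, 9, 10, 6, 6, 1, 1]
j=4: 6<10, seq[4] = 10+1 = 11 → [8, 8, 9, 10, 11, 6, 1, 1]
j=5: 6<11, seq[5] = 11+1 = 12 → [8, 8, 9, 10, 11, 12, 1, 1]
j=6: 1<12, seq[6] = 12+1 = 13 → [8, 8, 9, 10, 11, 12, 13, 1]
j=7: 1<13, seq[7] = 13+1 = 14 → [8, 8, 9, 10, 11, 12, 13, 14]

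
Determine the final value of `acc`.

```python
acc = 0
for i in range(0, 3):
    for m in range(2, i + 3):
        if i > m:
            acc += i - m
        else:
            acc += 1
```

i=0,m=2: not 0>2, acc = 0+1 = 1
i=1,m=2: not 1>2, acc = 1+1 = 2
i=1,m=3: not 1>3, acc = 2+1 = 3
i=2,m=2: not 2>2, acc = 3+1 = 4
i=2,m=3: not 2>3, acc = 4+1 = 5
i=2,m=4: not 2>4, acc = 5+1 = 6

6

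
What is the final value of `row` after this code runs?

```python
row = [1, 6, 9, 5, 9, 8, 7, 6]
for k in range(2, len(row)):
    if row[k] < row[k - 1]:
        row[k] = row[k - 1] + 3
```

[1, 6, 9, 12, 15, 18, 21, 24]

k=2: 9>=6, unchanged → [1, 6, 9, 5, 9, 8, 7, 6]
k=3: 5<9, row[3] = 9+3 = 12 → [1, 6, 9, 12, 9, 8, 7, 6]
k=4: 9<12, row[4] = 12+3 = 15 → [1, 6, 9, 12, 15, 8, 7, 6]
k=5: 8<15, row[5] = 15+3 = 18 → [1, 6, 9, 12, 15, 18, 7, 6]
k=6: 7<18, row[6] = 18+3 = 21 → [1, 6, 9, 12, 15, 18, 21, 6]
k=7: 6<21, row[7] = 21+3 = 24 → [1, 6, 9, 12, 15, 18, 21, 24]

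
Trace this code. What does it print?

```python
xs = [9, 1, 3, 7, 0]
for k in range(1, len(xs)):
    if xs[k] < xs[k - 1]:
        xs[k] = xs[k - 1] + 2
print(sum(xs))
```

k=1: 1<9, xs[1] = 9+2 = 11 → [9, 11, 3, 7, 0]
k=2: 3<11, xs[2] = 11+2 = 13 → [9, 11, 13, 7, 0]
k=3: 7<13, xs[3] = 13+2 = 15 → [9, 11, 13, 15, 0]
k=4: 0<15, xs[4] = 15+2 = 17 → [9, 11, 13, 15, 17]
sum = 65

65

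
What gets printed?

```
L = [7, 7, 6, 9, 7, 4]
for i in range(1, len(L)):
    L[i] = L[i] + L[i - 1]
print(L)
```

[7, 14, 20, 29, 36, 40]

i=1: L[1] = 7+7 = 14 → [7, 14, 6, 9, 7, 4]
i=2: L[2] = 6+14 = 20 → [7, 14, 20, 9, 7, 4]
i=3: L[3] = 9+20 = 29 → [7, 14, 20, 29, 7, 4]
i=4: L[4] = 7+29 = 36 → [7, 14, 20, 29, 36, 4]
i=5: L[5] = 4+36 = 40 → [7, 14, 20, 29, 36, 40]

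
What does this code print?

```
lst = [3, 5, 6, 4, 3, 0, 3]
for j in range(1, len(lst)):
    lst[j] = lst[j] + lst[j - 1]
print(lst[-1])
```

24

j=1: lst[1] = 5+3 = 8 → [3, 8, 6, 4, 3, 0, 3]
j=2: lst[2] = 6+8 = 14 → [3, 8, 14, 4, 3, 0, 3]
j=3: lst[3] = 4+14 = 18 → [3, 8, 14, 18, 3, 0, 3]
j=4: lst[4] = 3+18 = 21 → [3, 8, 14, 18, 21, 0, 3]
j=5: lst[5] = 0+21 = 21 → [3, 8, 14, 18, 21, 21, 3]
j=6: lst[6] = 3+21 = 24 → [3, 8, 14, 18, 21, 21, 24]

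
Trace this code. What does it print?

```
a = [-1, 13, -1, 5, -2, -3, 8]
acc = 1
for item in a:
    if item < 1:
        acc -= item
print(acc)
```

8

item=-1: <1, acc = 1-(-1) = 2
item=13: not <1
item=-1: <1, acc = 2-(-1) = 3
item=5: not <1
item=-2: <1, acc = 3-(-2) = 5
item=-3: <1, acc = 5-(-3) = 8
item=8: not <1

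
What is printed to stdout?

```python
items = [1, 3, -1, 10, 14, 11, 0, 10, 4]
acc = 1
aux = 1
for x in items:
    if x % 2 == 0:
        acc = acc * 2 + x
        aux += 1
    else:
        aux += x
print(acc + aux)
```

348

x=1: not even; aux=2
x=3: not even; aux=5
x=-1: not even; aux=4
x=10: even, acc = 1*2+10 = 12; aux=5
x=14: even, acc = 12*2+14 = 38; aux=6
x=11: not even; aux=17
x=0: even, acc = 38*2+0 = 76; aux=18
x=10: even, acc = 76*2+10 = 162; aux=19
x=4: even, acc = 162*2+4 = 328; aux=20
acc+aux = 328+20 = 348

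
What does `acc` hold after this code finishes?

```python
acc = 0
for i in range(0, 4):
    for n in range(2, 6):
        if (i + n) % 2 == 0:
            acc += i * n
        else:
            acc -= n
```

16

i=0,n=2: even sum, acc = 0+0 = 0
i=0,n=3: odd sum, acc = 0-3 = -3
i=0,n=4: even sum, acc = (-3)+0 = -3
i=0,n=5: odd sum, acc = (-3)-5 = -8
i=1,n=2: odd sum, acc = (-8)-2 = -10
i=1,n=3: even sum, acc = (-10)+3 = -7
i=1,n=4: odd sum, acc = (-7)-4 = -11
i=1,n=5: even sum, acc = (-11)+5 = -6
i=2,n=2: even sum, acc = (-6)+4 = -2
i=2,n=3: odd sum, acc = (-2)-3 = -5
i=2,n=4: even sum, acc = (-5)+8 = 3
i=2,n=5: odd sum, acc = 3-5 = -2
i=3,n=2: odd sum, acc = (-2)-2 = -4
i=3,n=3: even sum, acc = (-4)+9 = 5
i=3,n=4: odd sum, acc = 5-4 = 1
i=3,n=5: even sum, acc = 1+15 = 16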